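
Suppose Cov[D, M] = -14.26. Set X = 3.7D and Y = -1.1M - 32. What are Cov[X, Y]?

Cov[X, Y] = a·c·Cov[D, M] = 3.7·(-1.1)·(-14.26) = 58.0382. Additive constants drop out.

Cov[X, Y] = 58.0382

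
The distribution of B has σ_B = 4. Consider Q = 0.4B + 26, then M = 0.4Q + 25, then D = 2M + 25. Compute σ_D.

σ_D = 1.28

σ_Q = |0.4|·4 = 1.6.
σ_M = |0.4|·1.6 = 0.64.
σ_D = |2|·0.64 = 1.28.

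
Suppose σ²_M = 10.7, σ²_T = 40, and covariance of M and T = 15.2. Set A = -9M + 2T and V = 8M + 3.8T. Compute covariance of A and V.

By bilinearity, covariance of A and V = ac·σ²_M + bd·σ²_T + (ad+bc)·covariance of M and T, with a=-9, b=2, c=8, d=3.8.
ac·σ²_M = (-9)·8·10.7 = -770.4
bd·σ²_T = 2·3.8·40 = 304
(ad+bc)·covariance of M and T = (-18.2)·15.2 = -276.64
covariance of A and V = -770.4 + 304 + (-276.64) = -743.04.

covariance of A and V = -743.04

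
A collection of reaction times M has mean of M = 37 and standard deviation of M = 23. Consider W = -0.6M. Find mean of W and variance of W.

mean of W = -22.2, variance of W = 190.44

W = -0.6M is linear with a = -0.6, b = 0.
mean of W = a·mean of M + b = (-0.6)·37 = -22.2.
variance of M = 23² = 529.
variance of W = a²·variance of M = (-0.6)²·529 = 190.44.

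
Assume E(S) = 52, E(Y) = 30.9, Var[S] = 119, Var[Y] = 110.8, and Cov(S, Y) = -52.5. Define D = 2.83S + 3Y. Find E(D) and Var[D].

E(D) = 2.83·E(S) + 3·E(Y) = 2.83·52 + 3·30.9 = 239.86.
Var[D] = a²·Var[S] + b²·Var[Y] + 2ab·Cov(S, Y) with a = 2.83, b = 3.
= 2.83²·119 + 3²·110.8 + 2·2.83·3·(-52.5)
= 953.0591 + 997.2 + (-891.45) = 1058.8091.

E(D) = 239.86, Var[D] = 1058.8091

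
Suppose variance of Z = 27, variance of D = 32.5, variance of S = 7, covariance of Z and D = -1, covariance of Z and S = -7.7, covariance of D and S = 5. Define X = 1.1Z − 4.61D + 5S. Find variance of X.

variance of X = a²·variance of Z + b²·variance of D + c²·variance of S + 2ab·covariance of Z and D + 2ac·covariance of Z and S + 2bc·covariance of D and S, with a = 1.1, b = -4.61, c = 5.
= 32.67 + 690.69325 + 175 + 10.142 + (-84.7) + (-230.5)
= 593.30525.

variance of X = 593.30525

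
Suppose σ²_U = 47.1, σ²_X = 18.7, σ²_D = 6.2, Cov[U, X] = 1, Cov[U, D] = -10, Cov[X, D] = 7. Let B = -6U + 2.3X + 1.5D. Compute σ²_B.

σ²_B = 2009.173

σ²_B = a²·σ²_U + b²·σ²_X + c²·σ²_D + 2ab·Cov[U, X] + 2ac·Cov[U, D] + 2bc·Cov[X, D], with a = -6, b = 2.3, c = 1.5.
= 1695.6 + 98.923 + 13.95 + (-27.6) + 180 + 48.3
= 2009.173.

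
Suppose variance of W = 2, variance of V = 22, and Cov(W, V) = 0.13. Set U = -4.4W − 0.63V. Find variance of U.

variance of U = 48.17252

variance of U = a²·variance of W + b²·variance of V + 2ab·Cov(W, V) with a = -4.4, b = -0.63.
= (-4.4)²·2 + (-0.63)²·22 + 2·(-4.4)·(-0.63)·0.13
= 38.72 + 8.7318 + 0.72072 = 48.17252.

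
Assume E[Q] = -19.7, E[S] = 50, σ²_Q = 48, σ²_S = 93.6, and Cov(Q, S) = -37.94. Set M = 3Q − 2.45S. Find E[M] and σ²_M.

E[M] = -181.6, σ²_M = 1551.552

E[M] = 3·E[Q] + (-2.45)·E[S] = 3·(-19.7) + (-2.45)·50 = -181.6.
σ²_M = a²·σ²_Q + b²·σ²_S + 2ab·Cov(Q, S) with a = 3, b = -2.45.
= 3²·48 + (-2.45)²·93.6 + 2·3·(-2.45)·(-37.94)
= 432 + 561.834 + 557.718 = 1551.552.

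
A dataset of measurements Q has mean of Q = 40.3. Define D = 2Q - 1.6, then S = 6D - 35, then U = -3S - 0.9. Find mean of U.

mean of U = -1317.9

mean of D = 2·40.3 + (-1.6) = 79.
mean of S = 6·79 + (-35) = 439.
mean of U = (-3)·439 + (-0.9) = -1317.9.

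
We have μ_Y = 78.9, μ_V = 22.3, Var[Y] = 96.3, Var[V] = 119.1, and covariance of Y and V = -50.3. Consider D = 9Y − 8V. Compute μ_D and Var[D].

μ_D = 531.7, Var[D] = 22665.9

μ_D = 9·μ_Y + (-8)·μ_V = 9·78.9 + (-8)·22.3 = 531.7.
Var[D] = a²·Var[Y] + b²·Var[V] + 2ab·covariance of Y and V with a = 9, b = -8.
= 9²·96.3 + (-8)²·119.1 + 2·9·(-8)·(-50.3)
= 7800.3 + 7622.4 + 7243.2 = 22665.9.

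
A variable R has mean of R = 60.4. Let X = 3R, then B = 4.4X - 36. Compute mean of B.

mean of X = 3·60.4 = 181.2.
mean of B = 4.4·181.2 + (-36) = 761.28.

mean of B = 761.28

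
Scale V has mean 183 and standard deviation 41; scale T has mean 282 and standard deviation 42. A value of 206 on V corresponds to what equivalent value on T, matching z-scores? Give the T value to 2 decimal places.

z = (206 − 183)/41 ≈ 0.561.
T = 282 + z·42 = 282 + (206 − 183)·42/41 ≈ 305.56.

T = 305.56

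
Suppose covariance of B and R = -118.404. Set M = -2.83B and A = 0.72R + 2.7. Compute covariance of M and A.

covariance of M and A = 241.2599904

covariance of M and A = a·c·covariance of B and R = (-2.83)·0.72·(-118.404) = 241.2599904. Additive constants drop out.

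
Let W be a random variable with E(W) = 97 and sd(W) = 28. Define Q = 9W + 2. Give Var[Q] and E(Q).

Q = 9W + 2 is linear with a = 9, b = 2.
Var[W] = 28² = 784.
Var[Q] = a²·Var[W] = 9²·784 = 63504 (the additive constant 2 does not affect variance).
E(Q) = a·E(W) + b = 9·97 + 2 = 875.

Var[Q] = 63504, E(Q) = 875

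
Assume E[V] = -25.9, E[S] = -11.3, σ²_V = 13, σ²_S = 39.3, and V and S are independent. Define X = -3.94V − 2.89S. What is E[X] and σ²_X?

E[X] = (-3.94)·E[V] + (-2.89)·E[S] = (-3.94)·(-25.9) + (-2.89)·(-11.3) = 134.703.
σ²_X = a²·σ²_V + b²·σ²_S + 2ab·Cov[V, S] with a = -3.94, b = -2.89.
Independence gives Cov[V, S] = 0.
= (-3.94)²·13 + (-2.89)²·39.3 + 2·(-3.94)·(-2.89)·0
= 201.8068 + 328.23753 + 0 = 530.04433.

E[X] = 134.703, σ²_X = 530.04433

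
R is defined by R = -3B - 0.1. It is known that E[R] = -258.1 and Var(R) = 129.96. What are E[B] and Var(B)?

From R = -3B - 0.1: E[R] = a·E[B] + b, so E[B] = (E[R] − b)/a = (-258.1 − (-0.1))/(-3) = 86.
Var(R) = a²·Var(B), so Var(B) = 129.96/(-3)² = 14.44.

E[B] = 86, Var(B) = 14.44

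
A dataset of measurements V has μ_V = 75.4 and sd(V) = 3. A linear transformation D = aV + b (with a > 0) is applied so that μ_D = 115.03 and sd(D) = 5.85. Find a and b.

a = 1.95, b = -32

sd(D) = a·sd(V) (a > 0), so a = 5.85/3 = 1.95.
μ_D = a·μ_V + b, so b = 115.03 − 1.95·75.4 = -32.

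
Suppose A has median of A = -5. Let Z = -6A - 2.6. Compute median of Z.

median of Z = 27.4

A linear map preserves order up to sign, so median of Z = a·median of A + b = (-6)·(-5) + (-2.6) = 27.4.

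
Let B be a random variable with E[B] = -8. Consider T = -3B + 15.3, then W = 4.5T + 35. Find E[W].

E[T] = (-3)·(-8) + 15.3 = 39.3.
E[W] = 4.5·39.3 + 35 = 211.85.

E[W] = 211.85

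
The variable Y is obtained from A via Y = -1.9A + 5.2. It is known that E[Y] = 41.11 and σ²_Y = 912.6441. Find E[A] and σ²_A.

E[A] = -18.9, σ²_A = 252.81

From Y = -1.9A + 5.2: E[Y] = a·E[A] + b, so E[A] = (E[Y] − b)/a = (41.11 − 5.2)/(-1.9) = -18.9.
σ²_Y = a²·σ²_A, so σ²_A = 912.6441/(-1.9)² = 252.81.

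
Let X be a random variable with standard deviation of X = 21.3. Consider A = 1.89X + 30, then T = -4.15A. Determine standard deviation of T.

standard deviation of T = 167.06655

standard deviation of A = |1.89|·21.3 = 40.257.
standard deviation of T = |-4.15|·40.257 = 167.06655.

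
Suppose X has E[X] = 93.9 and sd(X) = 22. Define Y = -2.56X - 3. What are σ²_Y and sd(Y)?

Y = -2.56X - 3 is linear with a = -2.56, b = -3.
σ²_X = 22² = 484.
σ²_Y = a²·σ²_X = (-2.56)²·484 = 3171.9424 (the additive constant -3 does not affect variance).
sd(Y) = |a|·sd(X) = |-2.56|·22 = 56.32.

σ²_Y = 3171.9424, sd(Y) = 56.32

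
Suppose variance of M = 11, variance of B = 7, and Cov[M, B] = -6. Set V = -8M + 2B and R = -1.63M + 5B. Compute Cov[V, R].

Cov[V, R] = 473

By bilinearity, Cov[V, R] = ac·variance of M + bd·variance of B + (ad+bc)·Cov[M, B], with a=-8, b=2, c=-1.63, d=5.
ac·variance of M = (-8)·(-1.63)·11 = 143.44
bd·variance of B = 2·5·7 = 70
(ad+bc)·Cov[M, B] = (-43.26)·(-6) = 259.56
Cov[V, R] = 143.44 + 70 + 259.56 = 473.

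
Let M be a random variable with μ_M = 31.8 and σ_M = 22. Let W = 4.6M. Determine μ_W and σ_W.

μ_W = 146.28, σ_W = 101.2

W = 4.6M is linear with a = 4.6, b = 0.
μ_W = a·μ_M + b = 4.6·31.8 = 146.28.
σ_W = |a|·σ_M = |4.6|·22 = 101.2.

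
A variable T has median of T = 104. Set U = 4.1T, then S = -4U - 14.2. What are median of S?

median of S = -1719.8

median of U = 4.1·104 = 426.4.
median of S = (-4)·426.4 + (-14.2) = -1719.8.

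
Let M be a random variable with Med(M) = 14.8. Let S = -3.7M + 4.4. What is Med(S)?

A linear map preserves order up to sign, so Med(S) = a·Med(M) + b = (-3.7)·14.8 + 4.4 = -50.36.

Med(S) = -50.36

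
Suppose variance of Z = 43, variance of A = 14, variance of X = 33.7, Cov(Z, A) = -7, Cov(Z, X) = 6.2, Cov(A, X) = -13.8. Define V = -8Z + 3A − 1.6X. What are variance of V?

variance of V = a²·variance of Z + b²·variance of A + c²·variance of X + 2ab·Cov(Z, A) + 2ac·Cov(Z, X) + 2bc·Cov(A, X), with a = -8, b = 3, c = -1.6.
= 2752 + 126 + 86.272 + 336 + 158.72 + 132.48
= 3591.472.

variance of V = 3591.472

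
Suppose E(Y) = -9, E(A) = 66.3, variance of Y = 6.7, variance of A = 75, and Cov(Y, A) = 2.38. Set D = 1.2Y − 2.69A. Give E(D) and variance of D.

E(D) = 1.2·E(Y) + (-2.69)·E(A) = 1.2·(-9) + (-2.69)·66.3 = -189.147.
variance of D = a²·variance of Y + b²·variance of A + 2ab·Cov(Y, A) with a = 1.2, b = -2.69.
= 1.2²·6.7 + (-2.69)²·75 + 2·1.2·(-2.69)·2.38
= 9.648 + 542.7075 + (-15.36528) = 536.99022.

E(D) = -189.147, variance of D = 536.99022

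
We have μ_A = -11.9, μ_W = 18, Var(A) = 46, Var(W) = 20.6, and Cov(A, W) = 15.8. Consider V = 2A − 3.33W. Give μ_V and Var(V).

μ_V = -83.74, Var(V) = 201.97534

μ_V = 2·μ_A + (-3.33)·μ_W = 2·(-11.9) + (-3.33)·18 = -83.74.
Var(V) = a²·Var(A) + b²·Var(W) + 2ab·Cov(A, W) with a = 2, b = -3.33.
= 2²·46 + (-3.33)²·20.6 + 2·2·(-3.33)·15.8
= 184 + 228.43134 + (-210.456) = 201.97534.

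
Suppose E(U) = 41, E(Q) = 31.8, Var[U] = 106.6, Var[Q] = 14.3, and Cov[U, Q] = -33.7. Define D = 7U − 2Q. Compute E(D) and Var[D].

E(D) = 7·E(U) + (-2)·E(Q) = 7·41 + (-2)·31.8 = 223.4.
Var[D] = a²·Var[U] + b²·Var[Q] + 2ab·Cov[U, Q] with a = 7, b = -2.
= 7²·106.6 + (-2)²·14.3 + 2·7·(-2)·(-33.7)
= 5223.4 + 57.2 + 943.6 = 6224.2.

E(D) = 223.4, Var[D] = 6224.2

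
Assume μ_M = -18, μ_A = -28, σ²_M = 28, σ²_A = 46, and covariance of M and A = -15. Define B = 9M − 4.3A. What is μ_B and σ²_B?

μ_B = -41.6, σ²_B = 4279.54

μ_B = 9·μ_M + (-4.3)·μ_A = 9·(-18) + (-4.3)·(-28) = -41.6.
σ²_B = a²·σ²_M + b²·σ²_A + 2ab·covariance of M and A with a = 9, b = -4.3.
= 9²·28 + (-4.3)²·46 + 2·9·(-4.3)·(-15)
= 2268 + 850.54 + 1161 = 4279.54.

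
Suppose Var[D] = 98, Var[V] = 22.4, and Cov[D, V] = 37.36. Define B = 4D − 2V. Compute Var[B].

Var[B] = 1059.84

Var[B] = a²·Var[D] + b²·Var[V] + 2ab·Cov[D, V] with a = 4, b = -2.
= 4²·98 + (-2)²·22.4 + 2·4·(-2)·37.36
= 1568 + 89.6 + (-597.76) = 1059.84.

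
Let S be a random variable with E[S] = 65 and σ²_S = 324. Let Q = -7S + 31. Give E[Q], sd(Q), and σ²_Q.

Q = -7S + 31 is linear with a = -7, b = 31.
E[Q] = a·E[S] + b = (-7)·65 + 31 = -424.
sd(S) = √324 = 18.
sd(Q) = |a|·sd(S) = |-7|·18 = 126.
σ²_Q = a²·σ²_S = (-7)²·324 = 15876 (the additive constant 31 does not affect variance).

E[Q] = -424, sd(Q) = 126, σ²_Q = 15876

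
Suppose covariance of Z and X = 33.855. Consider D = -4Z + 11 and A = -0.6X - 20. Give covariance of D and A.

covariance of D and A = a·c·covariance of Z and X = (-4)·(-0.6)·33.855 = 81.252. Additive constants drop out.

covariance of D and A = 81.252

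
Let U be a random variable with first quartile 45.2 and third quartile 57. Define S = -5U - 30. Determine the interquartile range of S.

IQR of U = Q3 − Q1 = 57 − 45.2 = 11.8.
Under S = aU + b, IQR(S) = |a|·IQR(U) = |-5|·11.8 = 59 (shifts cancel; spread scales by |a|).

IQR(S) = 59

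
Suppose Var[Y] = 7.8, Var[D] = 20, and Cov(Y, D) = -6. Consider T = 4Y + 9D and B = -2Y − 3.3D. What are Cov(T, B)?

By bilinearity, Cov(T, B) = ac·Var[Y] + bd·Var[D] + (ad+bc)·Cov(Y, D), with a=4, b=9, c=-2, d=-3.3.
ac·Var[Y] = 4·(-2)·7.8 = -62.4
bd·Var[D] = 9·(-3.3)·20 = -594
(ad+bc)·Cov(Y, D) = (-31.2)·(-6) = 187.2
Cov(T, B) = -62.4 + (-594) + 187.2 = -469.2.

Cov(T, B) = -469.2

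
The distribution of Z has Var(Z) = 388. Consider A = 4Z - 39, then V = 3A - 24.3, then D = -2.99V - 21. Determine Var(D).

Var(D) = 499501.2672

Var(A) = 4²·388 = 6208.
Var(V) = 3²·6208 = 55872.
Var(D) = (-2.99)²·55872 = 499501.2672.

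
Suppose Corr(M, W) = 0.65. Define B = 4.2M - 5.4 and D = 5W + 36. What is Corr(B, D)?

Linear rescalings preserve correlation up to sign; here the slopes 4.2 and 5 have the same sign, so Corr(B, D) = Corr(M, W) = 0.65.

Corr(B, D) = 0.65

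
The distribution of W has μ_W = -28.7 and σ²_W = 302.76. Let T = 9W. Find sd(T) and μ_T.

T = 9W is linear with a = 9, b = 0.
sd(W) = √302.76 = 17.4.
sd(T) = |a|·sd(W) = |9|·17.4 = 156.6.
μ_T = a·μ_W + b = 9·(-28.7) = -258.3.

sd(T) = 156.6, μ_T = -258.3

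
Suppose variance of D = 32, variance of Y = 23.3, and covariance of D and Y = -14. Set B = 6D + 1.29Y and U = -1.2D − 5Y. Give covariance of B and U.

covariance of B and U = 60.987

By bilinearity, covariance of B and U = ac·variance of D + bd·variance of Y + (ad+bc)·covariance of D and Y, with a=6, b=1.29, c=-1.2, d=-5.
ac·variance of D = 6·(-1.2)·32 = -230.4
bd·variance of Y = 1.29·(-5)·23.3 = -150.285
(ad+bc)·covariance of D and Y = (-31.548)·(-14) = 441.672
covariance of B and U = -230.4 + (-150.285) + 441.672 = 60.987.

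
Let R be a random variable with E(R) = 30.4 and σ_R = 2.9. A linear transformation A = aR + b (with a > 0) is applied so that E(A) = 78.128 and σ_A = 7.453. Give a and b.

a = 2.57, b = 0

σ_A = a·σ_R (a > 0), so a = 7.453/2.9 = 2.57.
E(A) = a·E(R) + b, so b = 78.128 − 2.57·30.4 = 0.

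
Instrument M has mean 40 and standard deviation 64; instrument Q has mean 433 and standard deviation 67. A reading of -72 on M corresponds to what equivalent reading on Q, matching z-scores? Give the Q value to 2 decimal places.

Q = 315.75

z = (-72 − 40)/64 = -1.75.
Q = 433 + z·67 = 433 + (-72 − 40)·67/64 = 315.75.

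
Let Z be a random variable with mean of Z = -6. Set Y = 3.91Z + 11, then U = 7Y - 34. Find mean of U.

mean of Y = 3.91·(-6) + 11 = -12.46.
mean of U = 7·(-12.46) + (-34) = -121.22.

mean of U = -121.22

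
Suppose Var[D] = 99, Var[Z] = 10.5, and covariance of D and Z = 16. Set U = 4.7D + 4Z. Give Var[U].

Var[U] = 2956.51

Var[U] = a²·Var[D] + b²·Var[Z] + 2ab·covariance of D and Z with a = 4.7, b = 4.
= 4.7²·99 + 4²·10.5 + 2·4.7·4·16
= 2186.91 + 168 + 601.6 = 2956.51.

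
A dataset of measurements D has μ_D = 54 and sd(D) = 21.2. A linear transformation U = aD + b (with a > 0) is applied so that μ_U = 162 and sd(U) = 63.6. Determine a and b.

sd(U) = a·sd(D) (a > 0), so a = 63.6/21.2 = 3.
μ_U = a·μ_D + b, so b = 162 − 3·54 = 0.

a = 3, b = 0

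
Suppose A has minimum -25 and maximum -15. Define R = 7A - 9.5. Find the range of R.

Range(R) = 70

Range of A = -15 − (-25) = 10.
Range(R) = |a|·Range(A) = |7|·10 = 70.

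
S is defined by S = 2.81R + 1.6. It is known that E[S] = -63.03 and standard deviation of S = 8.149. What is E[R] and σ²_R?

From S = 2.81R + 1.6: E[S] = a·E[R] + b, so E[R] = (E[S] − b)/a = (-63.03 − 1.6)/2.81 = -23.
σ²_S = 8.149² = 66.406201.
σ²_S = a²·σ²_R, so σ²_R = 66.406201/2.81² = 8.41.

E[R] = -23, σ²_R = 8.41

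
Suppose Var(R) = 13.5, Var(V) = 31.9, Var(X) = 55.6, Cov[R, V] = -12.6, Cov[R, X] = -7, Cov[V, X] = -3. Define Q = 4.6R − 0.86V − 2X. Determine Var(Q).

Var(Q) = a²·Var(R) + b²·Var(V) + c²·Var(X) + 2ab·Cov[R, V] + 2ac·Cov[R, X] + 2bc·Cov[V, X], with a = 4.6, b = -0.86, c = -2.
= 285.66 + 23.59324 + 222.4 + 99.6912 + 128.8 + (-10.32)
= 749.82444.

Var(Q) = 749.82444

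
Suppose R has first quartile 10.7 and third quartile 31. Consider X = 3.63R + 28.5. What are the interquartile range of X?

IQR of R = Q3 − Q1 = 31 − 10.7 = 20.3.
Under X = aR + b, IQR(X) = |a|·IQR(R) = |3.63|·20.3 = 73.689 (shifts cancel; spread scales by |a|).

IQR(X) = 73.689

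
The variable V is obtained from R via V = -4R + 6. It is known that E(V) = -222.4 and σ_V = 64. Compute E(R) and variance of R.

From V = -4R + 6: E(V) = a·E(R) + b, so E(R) = (E(V) − b)/a = (-222.4 − 6)/(-4) = 57.1.
variance of V = 64² = 4096.
variance of V = a²·variance of R, so variance of R = 4096/(-4)² = 256.

E(R) = 57.1, variance of R = 256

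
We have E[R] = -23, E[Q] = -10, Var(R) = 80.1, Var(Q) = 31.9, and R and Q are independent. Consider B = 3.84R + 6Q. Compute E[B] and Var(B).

E[B] = 3.84·E[R] + 6·E[Q] = 3.84·(-23) + 6·(-10) = -148.32.
Var(B) = a²·Var(R) + b²·Var(Q) + 2ab·Cov(R, Q) with a = 3.84, b = 6.
Independence gives Cov(R, Q) = 0.
= 3.84²·80.1 + 6²·31.9 + 2·3.84·6·0
= 1181.12256 + 1148.4 + 0 = 2329.52256.

E[B] = -148.32, Var(B) = 2329.52256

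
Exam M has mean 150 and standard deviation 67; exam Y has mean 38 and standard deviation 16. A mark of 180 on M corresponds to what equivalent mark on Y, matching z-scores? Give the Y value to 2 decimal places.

z = (180 − 150)/67 ≈ 0.4478.
Y = 38 + z·16 = 38 + (180 − 150)·16/67 ≈ 45.16.

Y = 45.16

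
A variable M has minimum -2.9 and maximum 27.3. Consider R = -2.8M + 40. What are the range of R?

Range of M = 27.3 − (-2.9) = 30.2.
Range(R) = |a|·Range(M) = |-2.8|·30.2 = 84.56.

Range(R) = 84.56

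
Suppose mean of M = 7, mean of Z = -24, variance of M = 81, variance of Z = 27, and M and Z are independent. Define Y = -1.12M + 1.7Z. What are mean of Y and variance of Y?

mean of Y = -48.64, variance of Y = 179.6364

mean of Y = (-1.12)·mean of M + 1.7·mean of Z = (-1.12)·7 + 1.7·(-24) = -48.64.
variance of Y = a²·variance of M + b²·variance of Z + 2ab·Cov(M, Z) with a = -1.12, b = 1.7.
Independence gives Cov(M, Z) = 0.
= (-1.12)²·81 + 1.7²·27 + 2·(-1.12)·1.7·0
= 101.6064 + 78.03 + 0 = 179.6364.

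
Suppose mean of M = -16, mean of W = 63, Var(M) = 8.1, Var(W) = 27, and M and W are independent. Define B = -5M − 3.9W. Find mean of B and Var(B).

mean of B = -165.7, Var(B) = 613.17

mean of B = (-5)·mean of M + (-3.9)·mean of W = (-5)·(-16) + (-3.9)·63 = -165.7.
Var(B) = a²·Var(M) + b²·Var(W) + 2ab·covariance of M and W with a = -5, b = -3.9.
Independence gives covariance of M and W = 0.
= (-5)²·8.1 + (-3.9)²·27 + 2·(-5)·(-3.9)·0
= 202.5 + 410.67 + 0 = 613.17.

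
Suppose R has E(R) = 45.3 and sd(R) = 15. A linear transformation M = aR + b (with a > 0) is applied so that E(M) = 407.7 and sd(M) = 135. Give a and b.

a = 9, b = 0

sd(M) = a·sd(R) (a > 0), so a = 135/15 = 9.
E(M) = a·E(R) + b, so b = 407.7 − 9·45.3 = 0.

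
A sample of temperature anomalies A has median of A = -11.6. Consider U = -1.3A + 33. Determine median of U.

median of U = 48.08

A linear map preserves order up to sign, so median of U = a·median of A + b = (-1.3)·(-11.6) + 33 = 48.08.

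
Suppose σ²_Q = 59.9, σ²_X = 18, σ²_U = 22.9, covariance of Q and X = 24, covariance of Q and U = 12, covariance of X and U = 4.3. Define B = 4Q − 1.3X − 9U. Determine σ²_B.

σ²_B = a²·σ²_Q + b²·σ²_X + c²·σ²_U + 2ab·covariance of Q and X + 2ac·covariance of Q and U + 2bc·covariance of X and U, with a = 4, b = -1.3, c = -9.
= 958.4 + 30.42 + 1854.9 + (-249.6) + (-864) + 100.62
= 1830.74.

σ²_B = 1830.74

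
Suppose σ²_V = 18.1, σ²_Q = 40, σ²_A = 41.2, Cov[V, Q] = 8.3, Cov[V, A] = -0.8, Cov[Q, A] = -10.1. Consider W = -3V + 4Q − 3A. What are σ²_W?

σ²_W = a²·σ²_V + b²·σ²_Q + c²·σ²_A + 2ab·Cov[V, Q] + 2ac·Cov[V, A] + 2bc·Cov[Q, A], with a = -3, b = 4, c = -3.
= 162.9 + 640 + 370.8 + (-199.2) + (-14.4) + 242.4
= 1202.5.

σ²_W = 1202.5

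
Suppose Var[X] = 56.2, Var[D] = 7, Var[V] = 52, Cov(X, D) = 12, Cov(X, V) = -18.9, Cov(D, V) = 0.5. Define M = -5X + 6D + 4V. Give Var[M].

Var[M] = a²·Var[X] + b²·Var[D] + c²·Var[V] + 2ab·Cov(X, D) + 2ac·Cov(X, V) + 2bc·Cov(D, V), with a = -5, b = 6, c = 4.
= 1405 + 252 + 832 + (-720) + 756 + 24
= 2549.

Var[M] = 2549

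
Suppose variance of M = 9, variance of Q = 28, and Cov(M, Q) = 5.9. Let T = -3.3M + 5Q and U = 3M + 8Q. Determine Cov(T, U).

Cov(T, U) = 963.64

By bilinearity, Cov(T, U) = ac·variance of M + bd·variance of Q + (ad+bc)·Cov(M, Q), with a=-3.3, b=5, c=3, d=8.
ac·variance of M = (-3.3)·3·9 = -89.1
bd·variance of Q = 5·8·28 = 1120
(ad+bc)·Cov(M, Q) = (-11.4)·5.9 = -67.26
Cov(T, U) = -89.1 + 1120 + (-67.26) = 963.64.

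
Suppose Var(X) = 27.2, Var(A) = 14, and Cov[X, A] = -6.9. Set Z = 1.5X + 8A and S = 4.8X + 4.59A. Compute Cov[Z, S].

By bilinearity, Cov[Z, S] = ac·Var(X) + bd·Var(A) + (ad+bc)·Cov[X, A], with a=1.5, b=8, c=4.8, d=4.59.
ac·Var(X) = 1.5·4.8·27.2 = 195.84
bd·Var(A) = 8·4.59·14 = 514.08
(ad+bc)·Cov[X, A] = (45.285)·(-6.9) = -312.4665
Cov[Z, S] = 195.84 + 514.08 + (-312.4665) = 397.4535.

Cov[Z, S] = 397.4535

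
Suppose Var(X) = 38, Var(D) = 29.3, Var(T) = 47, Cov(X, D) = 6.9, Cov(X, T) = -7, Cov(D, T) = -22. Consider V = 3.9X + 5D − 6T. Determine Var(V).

Var(V) = 4919.18

Var(V) = a²·Var(X) + b²·Var(D) + c²·Var(T) + 2ab·Cov(X, D) + 2ac·Cov(X, T) + 2bc·Cov(D, T), with a = 3.9, b = 5, c = -6.
= 577.98 + 732.5 + 1692 + 269.1 + 327.6 + 1320
= 4919.18.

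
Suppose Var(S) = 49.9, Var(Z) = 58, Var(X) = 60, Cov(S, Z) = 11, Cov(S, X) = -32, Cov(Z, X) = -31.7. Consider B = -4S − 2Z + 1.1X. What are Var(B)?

Var(B) = 1700.08

Var(B) = a²·Var(S) + b²·Var(Z) + c²·Var(X) + 2ab·Cov(S, Z) + 2ac·Cov(S, X) + 2bc·Cov(Z, X), with a = -4, b = -2, c = 1.1.
= 798.4 + 232 + 72.6 + 176 + 281.6 + 139.48
= 1700.08.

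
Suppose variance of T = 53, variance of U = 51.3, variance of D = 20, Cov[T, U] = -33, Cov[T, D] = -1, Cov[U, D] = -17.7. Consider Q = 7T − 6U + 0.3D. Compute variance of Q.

variance of Q = 7277.12

variance of Q = a²·variance of T + b²·variance of U + c²·variance of D + 2ab·Cov[T, U] + 2ac·Cov[T, D] + 2bc·Cov[U, D], with a = 7, b = -6, c = 0.3.
= 2597 + 1846.8 + 1.8 + 2772 + (-4.2) + 63.72
= 7277.12.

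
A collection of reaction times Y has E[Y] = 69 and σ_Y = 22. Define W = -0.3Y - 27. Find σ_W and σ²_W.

W = -0.3Y - 27 is linear with a = -0.3, b = -27.
σ_W = |a|·σ_Y = |-0.3|·22 = 6.6.
σ²_Y = 22² = 484.
σ²_W = a²·σ²_Y = (-0.3)²·484 = 43.56 (the additive constant -27 does not affect variance).

σ_W = 6.6, σ²_W = 43.56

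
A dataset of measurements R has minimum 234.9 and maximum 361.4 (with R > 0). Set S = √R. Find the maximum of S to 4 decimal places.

√R is increasing on this domain, so max(S) comes from max(R) = 361.4: max(S) = √(361.4) ≈ 19.0105.

max(S) = 19.0105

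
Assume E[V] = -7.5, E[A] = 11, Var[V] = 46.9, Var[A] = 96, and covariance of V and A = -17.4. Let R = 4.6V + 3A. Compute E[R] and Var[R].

E[R] = -1.5, Var[R] = 1376.164

E[R] = 4.6·E[V] + 3·E[A] = 4.6·(-7.5) + 3·11 = -1.5.
Var[R] = a²·Var[V] + b²·Var[A] + 2ab·covariance of V and A with a = 4.6, b = 3.
= 4.6²·46.9 + 3²·96 + 2·4.6·3·(-17.4)
= 992.404 + 864 + (-480.24) = 1376.164.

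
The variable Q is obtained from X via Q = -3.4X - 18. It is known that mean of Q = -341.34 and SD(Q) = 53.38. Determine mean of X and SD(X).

From Q = -3.4X - 18: mean of Q = a·mean of X + b, so mean of X = (mean of Q − b)/a = (-341.34 − (-18))/(-3.4) = 95.1.
SD(Q) = |a|·SD(X), so SD(X) = 53.38/|-3.4| = 15.7.

mean of X = 95.1, SD(X) = 15.7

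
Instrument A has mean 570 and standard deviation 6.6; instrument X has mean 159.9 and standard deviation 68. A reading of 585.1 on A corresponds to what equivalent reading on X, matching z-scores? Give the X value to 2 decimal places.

X = 315.48

z = (585.1 − 570)/6.6 ≈ 2.2879.
X = 159.9 + z·68 = 159.9 + (585.1 − 570)·68/6.6 ≈ 315.48.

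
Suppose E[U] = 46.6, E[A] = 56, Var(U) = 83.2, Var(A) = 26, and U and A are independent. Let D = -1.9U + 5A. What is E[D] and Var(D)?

E[D] = 191.46, Var(D) = 950.352

E[D] = (-1.9)·E[U] + 5·E[A] = (-1.9)·46.6 + 5·56 = 191.46.
Var(D) = a²·Var(U) + b²·Var(A) + 2ab·Cov[U, A] with a = -1.9, b = 5.
Independence gives Cov[U, A] = 0.
= (-1.9)²·83.2 + 5²·26 + 2·(-1.9)·5·0
= 300.352 + 650 + 0 = 950.352.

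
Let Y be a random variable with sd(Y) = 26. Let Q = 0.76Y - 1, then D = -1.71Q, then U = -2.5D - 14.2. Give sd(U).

sd(Q) = |0.76|·26 = 19.76.
sd(D) = |-1.71|·19.76 = 33.7896.
sd(U) = |-2.5|·33.7896 = 84.474.

sd(U) = 84.474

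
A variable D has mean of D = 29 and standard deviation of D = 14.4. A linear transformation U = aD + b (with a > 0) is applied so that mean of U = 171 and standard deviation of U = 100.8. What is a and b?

a = 7, b = -32

standard deviation of U = a·standard deviation of D (a > 0), so a = 100.8/14.4 = 7.
mean of U = a·mean of D + b, so b = 171 − 7·29 = -32.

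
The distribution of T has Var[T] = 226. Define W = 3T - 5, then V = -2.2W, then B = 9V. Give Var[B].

Var[B] = 797409.36

Var[W] = 3²·226 = 2034.
Var[V] = (-2.2)²·2034 = 9844.56.
Var[B] = 9²·9844.56 = 797409.36.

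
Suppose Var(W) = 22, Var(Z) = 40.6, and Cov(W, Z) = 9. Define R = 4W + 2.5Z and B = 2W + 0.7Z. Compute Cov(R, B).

By bilinearity, Cov(R, B) = ac·Var(W) + bd·Var(Z) + (ad+bc)·Cov(W, Z), with a=4, b=2.5, c=2, d=0.7.
ac·Var(W) = 4·2·22 = 176
bd·Var(Z) = 2.5·0.7·40.6 = 71.05
(ad+bc)·Cov(W, Z) = (7.8)·9 = 70.2
Cov(R, B) = 176 + 71.05 + 70.2 = 317.25.

Cov(R, B) = 317.25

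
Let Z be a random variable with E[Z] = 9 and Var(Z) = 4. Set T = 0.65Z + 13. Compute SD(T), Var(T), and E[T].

SD(T) = 1.3, Var(T) = 1.69, E[T] = 18.85

T = 0.65Z + 13 is linear with a = 0.65, b = 13.
SD(Z) = √4 = 2.
SD(T) = |a|·SD(Z) = |0.65|·2 = 1.3.
Var(T) = a²·Var(Z) = 0.65²·4 = 1.69 (the additive constant 13 does not affect variance).
E[T] = a·E[Z] + b = 0.65·9 + 13 = 18.85.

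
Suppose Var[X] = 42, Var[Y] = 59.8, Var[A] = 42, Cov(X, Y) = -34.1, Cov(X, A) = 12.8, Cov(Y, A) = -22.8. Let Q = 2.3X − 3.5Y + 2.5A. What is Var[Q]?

Var[Q] = a²·Var[X] + b²·Var[Y] + c²·Var[A] + 2ab·Cov(X, Y) + 2ac·Cov(X, A) + 2bc·Cov(Y, A), with a = 2.3, b = -3.5, c = 2.5.
= 222.18 + 732.55 + 262.5 + 549.01 + 147.2 + 399
= 2312.44.

Var[Q] = 2312.44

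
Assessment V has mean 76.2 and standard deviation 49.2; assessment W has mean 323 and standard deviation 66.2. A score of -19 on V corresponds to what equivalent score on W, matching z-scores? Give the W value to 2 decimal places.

z = (-19 − 76.2)/49.2 ≈ -1.935.
W = 323 + z·66.2 = 323 + (-19 − 76.2)·66.2/49.2 ≈ 194.91.

W = 194.91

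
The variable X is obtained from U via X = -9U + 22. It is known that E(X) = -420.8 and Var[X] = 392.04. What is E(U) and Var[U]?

E(U) = 49.2, Var[U] = 4.84

From X = -9U + 22: E(X) = a·E(U) + b, so E(U) = (E(X) − b)/a = (-420.8 − 22)/(-9) = 49.2.
Var[X] = a²·Var[U], so Var[U] = 392.04/(-9)² = 4.84.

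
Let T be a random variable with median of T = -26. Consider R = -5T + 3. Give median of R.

A linear map preserves order up to sign, so median of R = a·median of T + b = (-5)·(-26) + 3 = 133.

median of R = 133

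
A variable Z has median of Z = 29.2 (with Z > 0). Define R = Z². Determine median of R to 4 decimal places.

Z² is monotone on this domain, so median of R = square(29.2) = 852.64.

median of R = 852.64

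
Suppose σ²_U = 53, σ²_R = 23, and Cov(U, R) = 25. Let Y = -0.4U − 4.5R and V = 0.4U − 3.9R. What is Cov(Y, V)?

By bilinearity, Cov(Y, V) = ac·σ²_U + bd·σ²_R + (ad+bc)·Cov(U, R), with a=-0.4, b=-4.5, c=0.4, d=-3.9.
ac·σ²_U = (-0.4)·0.4·53 = -8.48
bd·σ²_R = (-4.5)·(-3.9)·23 = 403.65
(ad+bc)·Cov(U, R) = (-0.24)·25 = -6
Cov(Y, V) = -8.48 + 403.65 + (-6) = 389.17.

Cov(Y, V) = 389.17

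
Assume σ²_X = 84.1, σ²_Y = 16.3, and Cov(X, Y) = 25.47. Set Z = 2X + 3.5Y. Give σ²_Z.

σ²_Z = a²·σ²_X + b²·σ²_Y + 2ab·Cov(X, Y) with a = 2, b = 3.5.
= 2²·84.1 + 3.5²·16.3 + 2·2·3.5·25.47
= 336.4 + 199.675 + 356.58 = 892.655.

σ²_Z = 892.655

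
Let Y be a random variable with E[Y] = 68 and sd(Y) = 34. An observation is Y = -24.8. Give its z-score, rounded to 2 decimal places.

z = (Y − E[Y]) / sd(Y) = (-24.8 − 68) / 34 ≈ -2.73.

z = -2.73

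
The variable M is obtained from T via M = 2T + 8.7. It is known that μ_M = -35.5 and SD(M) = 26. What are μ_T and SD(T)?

μ_T = -22.1, SD(T) = 13

From M = 2T + 8.7: μ_M = a·μ_T + b, so μ_T = (μ_M − b)/a = (-35.5 − 8.7)/2 = -22.1.
SD(M) = |a|·SD(T), so SD(T) = 26/|2| = 13.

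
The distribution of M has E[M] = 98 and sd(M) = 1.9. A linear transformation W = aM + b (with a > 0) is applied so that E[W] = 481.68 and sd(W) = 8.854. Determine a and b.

a = 4.66, b = 25

sd(W) = a·sd(M) (a > 0), so a = 8.854/1.9 = 4.66.
E[W] = a·E[M] + b, so b = 481.68 − 4.66·98 = 25.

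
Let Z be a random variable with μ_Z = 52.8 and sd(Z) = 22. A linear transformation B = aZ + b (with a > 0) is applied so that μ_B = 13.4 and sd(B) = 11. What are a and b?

a = 0.5, b = -13

sd(B) = a·sd(Z) (a > 0), so a = 11/22 = 0.5.
μ_B = a·μ_Z + b, so b = 13.4 − 0.5·52.8 = -13.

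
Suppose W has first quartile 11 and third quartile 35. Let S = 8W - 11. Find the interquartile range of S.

IQR of W = Q3 − Q1 = 35 − 11 = 24.
Under S = aW + b, IQR(S) = |a|·IQR(W) = |8|·24 = 192 (shifts cancel; spread scales by |a|).

IQR(S) = 192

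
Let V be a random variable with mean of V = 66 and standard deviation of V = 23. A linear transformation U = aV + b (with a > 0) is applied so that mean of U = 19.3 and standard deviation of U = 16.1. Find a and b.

standard deviation of U = a·standard deviation of V (a > 0), so a = 16.1/23 = 0.7.
mean of U = a·mean of V + b, so b = 19.3 − 0.7·66 = -26.9.

a = 0.7, b = -26.9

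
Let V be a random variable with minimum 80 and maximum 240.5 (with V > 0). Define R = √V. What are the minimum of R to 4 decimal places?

min(R) = 8.9443

√V is increasing on this domain, so min(R) comes from min(V) = 80: min(R) = √(80) ≈ 8.9443.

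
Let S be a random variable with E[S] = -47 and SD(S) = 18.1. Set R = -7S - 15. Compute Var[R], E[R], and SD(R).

Var[R] = 16052.89, E[R] = 314, SD(R) = 126.7

R = -7S - 15 is linear with a = -7, b = -15.
Var[S] = 18.1² = 327.61.
Var[R] = a²·Var[S] = (-7)²·327.61 = 16052.89 (the additive constant -15 does not affect variance).
E[R] = a·E[S] + b = (-7)·(-47) + (-15) = 314.
SD(R) = |a|·SD(S) = |-7|·18.1 = 126.7.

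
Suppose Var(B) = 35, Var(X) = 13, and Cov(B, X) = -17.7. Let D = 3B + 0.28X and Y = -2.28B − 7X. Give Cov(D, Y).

By bilinearity, Cov(D, Y) = ac·Var(B) + bd·Var(X) + (ad+bc)·Cov(B, X), with a=3, b=0.28, c=-2.28, d=-7.
ac·Var(B) = 3·(-2.28)·35 = -239.4
bd·Var(X) = 0.28·(-7)·13 = -25.48
(ad+bc)·Cov(B, X) = (-21.6384)·(-17.7) = 382.99968
Cov(D, Y) = -239.4 + (-25.48) + 382.99968 = 118.11968.

Cov(D, Y) = 118.11968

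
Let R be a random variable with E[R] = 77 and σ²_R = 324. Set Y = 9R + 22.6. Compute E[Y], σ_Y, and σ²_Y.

Y = 9R + 22.6 is linear with a = 9, b = 22.6.
E[Y] = a·E[R] + b = 9·77 + 22.6 = 715.6.
σ_R = √324 = 18.
σ_Y = |a|·σ_R = |9|·18 = 162.
σ²_Y = a²·σ²_R = 9²·324 = 26244 (the additive constant 22.6 does not affect variance).

E[Y] = 715.6, σ_Y = 162, σ²_Y = 26244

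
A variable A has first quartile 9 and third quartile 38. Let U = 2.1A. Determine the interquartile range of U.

IQR of A = Q3 − Q1 = 38 − 9 = 29.
Under U = aA + b, IQR(U) = |a|·IQR(A) = |2.1|·29 = 60.9 (shifts cancel; spread scales by |a|).

IQR(U) = 60.9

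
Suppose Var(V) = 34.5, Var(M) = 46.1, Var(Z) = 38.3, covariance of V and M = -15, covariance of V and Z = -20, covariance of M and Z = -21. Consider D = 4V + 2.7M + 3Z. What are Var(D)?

Var(D) = a²·Var(V) + b²·Var(M) + c²·Var(Z) + 2ab·covariance of V and M + 2ac·covariance of V and Z + 2bc·covariance of M and Z, with a = 4, b = 2.7, c = 3.
= 552 + 336.069 + 344.7 + (-324) + (-480) + (-340.2)
= 88.569.

Var(D) = 88.569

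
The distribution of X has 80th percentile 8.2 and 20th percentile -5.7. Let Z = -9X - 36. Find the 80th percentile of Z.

Since a = -9 < 0 the transformation is decreasing, reversing order: the 80th percentile of Z corresponds to the 20th percentile of X.
So P_{80}(Z) = a·P_{20}(X) + b = (-9)·(-5.7) + (-36) = 15.3.

80th percentile of Z = 15.3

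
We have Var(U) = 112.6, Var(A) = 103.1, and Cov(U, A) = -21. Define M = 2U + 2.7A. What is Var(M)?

Var(M) = 975.199

Var(M) = a²·Var(U) + b²·Var(A) + 2ab·Cov(U, A) with a = 2, b = 2.7.
= 2²·112.6 + 2.7²·103.1 + 2·2·2.7·(-21)
= 450.4 + 751.599 + (-226.8) = 975.199.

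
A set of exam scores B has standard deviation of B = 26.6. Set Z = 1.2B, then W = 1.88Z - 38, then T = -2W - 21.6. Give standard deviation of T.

standard deviation of Z = |1.2|·26.6 = 31.92.
standard deviation of W = |1.88|·31.92 = 60.0096.
standard deviation of T = |-2|·60.0096 = 120.0192.

standard deviation of T = 120.0192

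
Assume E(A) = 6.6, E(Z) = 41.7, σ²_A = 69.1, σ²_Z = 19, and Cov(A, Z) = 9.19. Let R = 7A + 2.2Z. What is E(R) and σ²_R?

E(R) = 7·E(A) + 2.2·E(Z) = 7·6.6 + 2.2·41.7 = 137.94.
σ²_R = a²·σ²_A + b²·σ²_Z + 2ab·Cov(A, Z) with a = 7, b = 2.2.
= 7²·69.1 + 2.2²·19 + 2·7·2.2·9.19
= 3385.9 + 91.96 + 283.052 = 3760.912.

E(R) = 137.94, σ²_R = 3760.912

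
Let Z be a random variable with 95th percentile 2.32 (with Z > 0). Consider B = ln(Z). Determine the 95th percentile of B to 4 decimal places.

95th percentile of B = 0.8416

ln(Z) is increasing, so P_{95}(B) = g(P_{95}(Z)) ≈ 0.8416.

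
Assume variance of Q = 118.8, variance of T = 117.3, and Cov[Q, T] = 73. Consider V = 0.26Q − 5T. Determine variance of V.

variance of V = a²·variance of Q + b²·variance of T + 2ab·Cov[Q, T] with a = 0.26, b = -5.
= 0.26²·118.8 + (-5)²·117.3 + 2·0.26·(-5)·73
= 8.03088 + 2932.5 + (-189.8) = 2750.73088.

variance of V = 2750.73088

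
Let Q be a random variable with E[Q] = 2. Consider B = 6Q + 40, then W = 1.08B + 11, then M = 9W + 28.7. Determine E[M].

E[M] = 633.14

E[B] = 6·2 + 40 = 52.
E[W] = 1.08·52 + 11 = 67.16.
E[M] = 9·67.16 + 28.7 = 633.14.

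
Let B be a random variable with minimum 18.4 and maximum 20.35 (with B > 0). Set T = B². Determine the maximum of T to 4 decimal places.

max(T) = 414.1225

B² is increasing on this domain, so max(T) comes from max(B) = 20.35: max(T) = square(20.35) = 414.1225.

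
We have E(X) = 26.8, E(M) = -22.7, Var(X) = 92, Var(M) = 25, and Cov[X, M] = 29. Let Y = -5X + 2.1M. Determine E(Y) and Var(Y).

E(Y) = -181.67, Var(Y) = 1801.25

E(Y) = (-5)·E(X) + 2.1·E(M) = (-5)·26.8 + 2.1·(-22.7) = -181.67.
Var(Y) = a²·Var(X) + b²·Var(M) + 2ab·Cov[X, M] with a = -5, b = 2.1.
= (-5)²·92 + 2.1²·25 + 2·(-5)·2.1·29
= 2300 + 110.25 + (-609) = 1801.25.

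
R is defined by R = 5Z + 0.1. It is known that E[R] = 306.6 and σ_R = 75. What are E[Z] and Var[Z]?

From R = 5Z + 0.1: E[R] = a·E[Z] + b, so E[Z] = (E[R] − b)/a = (306.6 − 0.1)/5 = 61.3.
Var[R] = 75² = 5625.
Var[R] = a²·Var[Z], so Var[Z] = 5625/5² = 225.

E[Z] = 61.3, Var[Z] = 225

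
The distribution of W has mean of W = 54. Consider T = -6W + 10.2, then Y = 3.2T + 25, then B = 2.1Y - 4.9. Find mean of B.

mean of T = (-6)·54 + 10.2 = -313.8.
mean of Y = 3.2·(-313.8) + 25 = -979.16.
mean of B = 2.1·(-979.16) + (-4.9) = -2061.136.

mean of B = -2061.136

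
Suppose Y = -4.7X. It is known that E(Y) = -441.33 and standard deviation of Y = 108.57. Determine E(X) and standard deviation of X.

E(X) = 93.9, standard deviation of X = 23.1

From Y = -4.7X: E(Y) = a·E(X) + b, so E(X) = (E(Y) − b)/a = (-441.33 − 0)/(-4.7) = 93.9.
standard deviation of Y = |a|·standard deviation of X, so standard deviation of X = 108.57/|-4.7| = 23.1.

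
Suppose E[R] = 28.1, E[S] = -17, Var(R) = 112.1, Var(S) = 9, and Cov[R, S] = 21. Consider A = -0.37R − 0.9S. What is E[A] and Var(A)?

E[A] = (-0.37)·E[R] + (-0.9)·E[S] = (-0.37)·28.1 + (-0.9)·(-17) = 4.903.
Var(A) = a²·Var(R) + b²·Var(S) + 2ab·Cov[R, S] with a = -0.37, b = -0.9.
= (-0.37)²·112.1 + (-0.9)²·9 + 2·(-0.37)·(-0.9)·21
= 15.34649 + 7.29 + 13.986 = 36.62249.

E[A] = 4.903, Var(A) = 36.62249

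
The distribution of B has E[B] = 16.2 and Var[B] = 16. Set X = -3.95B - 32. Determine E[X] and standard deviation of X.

X = -3.95B - 32 is linear with a = -3.95, b = -32.
E[X] = a·E[B] + b = (-3.95)·16.2 + (-32) = -95.99.
standard deviation of B = √16 = 4.
standard deviation of X = |a|·standard deviation of B = |-3.95|·4 = 15.8.

E[X] = -95.99, standard deviation of X = 15.8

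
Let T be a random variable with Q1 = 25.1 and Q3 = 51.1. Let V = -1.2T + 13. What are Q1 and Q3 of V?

Q1(V) = -48.32, Q3(V) = -17.12

a = -1.2 < 0 reverses order: Q1(V) comes from Q3(T), Q3(V) from Q1(T).
Q1(V) = (-1.2)·51.1 + 13 = -48.32; Q3(V) = (-1.2)·25.1 + 13 = -17.12.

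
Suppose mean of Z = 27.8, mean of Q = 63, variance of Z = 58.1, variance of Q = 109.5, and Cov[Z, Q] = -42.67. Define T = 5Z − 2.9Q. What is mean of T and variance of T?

mean of T = 5·mean of Z + (-2.9)·mean of Q = 5·27.8 + (-2.9)·63 = -43.7.
variance of T = a²·variance of Z + b²·variance of Q + 2ab·Cov[Z, Q] with a = 5, b = -2.9.
= 5²·58.1 + (-2.9)²·109.5 + 2·5·(-2.9)·(-42.67)
= 1452.5 + 920.895 + 1237.43 = 3610.825.

mean of T = -43.7, variance of T = 3610.825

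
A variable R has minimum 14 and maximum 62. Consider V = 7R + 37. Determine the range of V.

Range of R = 62 − 14 = 48.
Range(V) = |a|·Range(R) = |7|·48 = 336.

Range(V) = 336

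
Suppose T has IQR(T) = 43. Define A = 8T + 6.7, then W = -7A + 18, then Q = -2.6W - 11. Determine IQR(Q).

IQR(A) = |8|·43 = 344.
IQR(W) = |-7|·344 = 2408.
IQR(Q) = |-2.6|·2408 = 6260.8.

IQR(Q) = 6260.8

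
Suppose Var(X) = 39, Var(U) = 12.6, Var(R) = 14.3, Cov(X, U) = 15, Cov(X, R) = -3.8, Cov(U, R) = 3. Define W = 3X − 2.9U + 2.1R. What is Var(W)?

Var(W) = 174.609

Var(W) = a²·Var(X) + b²·Var(U) + c²·Var(R) + 2ab·Cov(X, U) + 2ac·Cov(X, R) + 2bc·Cov(U, R), with a = 3, b = -2.9, c = 2.1.
= 351 + 105.966 + 63.063 + (-261) + (-47.88) + (-36.54)
= 174.609.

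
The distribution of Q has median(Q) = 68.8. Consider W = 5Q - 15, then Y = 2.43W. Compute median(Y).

median(Y) = 799.47

median(W) = 5·68.8 + (-15) = 329.
median(Y) = 2.43·329 = 799.47.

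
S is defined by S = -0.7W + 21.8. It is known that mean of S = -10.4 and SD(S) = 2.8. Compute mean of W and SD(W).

From S = -0.7W + 21.8: mean of S = a·mean of W + b, so mean of W = (mean of S − b)/a = (-10.4 − 21.8)/(-0.7) = 46.
SD(S) = |a|·SD(W), so SD(W) = 2.8/|-0.7| = 4.

mean of W = 46, SD(W) = 4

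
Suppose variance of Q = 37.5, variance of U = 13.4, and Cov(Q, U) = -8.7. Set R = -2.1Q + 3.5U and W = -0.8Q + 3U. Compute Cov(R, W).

Cov(R, W) = 282.87

By bilinearity, Cov(R, W) = ac·variance of Q + bd·variance of U + (ad+bc)·Cov(Q, U), with a=-2.1, b=3.5, c=-0.8, d=3.
ac·variance of Q = (-2.1)·(-0.8)·37.5 = 63
bd·variance of U = 3.5·3·13.4 = 140.7
(ad+bc)·Cov(Q, U) = (-9.1)·(-8.7) = 79.17
Cov(R, W) = 63 + 140.7 + 79.17 = 282.87.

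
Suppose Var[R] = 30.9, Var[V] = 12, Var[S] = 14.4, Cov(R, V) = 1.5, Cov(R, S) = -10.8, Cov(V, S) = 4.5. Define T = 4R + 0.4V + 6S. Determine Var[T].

Var[T] = a²·Var[R] + b²·Var[V] + c²·Var[S] + 2ab·Cov(R, V) + 2ac·Cov(R, S) + 2bc·Cov(V, S), with a = 4, b = 0.4, c = 6.
= 494.4 + 1.92 + 518.4 + 4.8 + (-518.4) + 21.6
= 522.72.

Var[T] = 522.72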